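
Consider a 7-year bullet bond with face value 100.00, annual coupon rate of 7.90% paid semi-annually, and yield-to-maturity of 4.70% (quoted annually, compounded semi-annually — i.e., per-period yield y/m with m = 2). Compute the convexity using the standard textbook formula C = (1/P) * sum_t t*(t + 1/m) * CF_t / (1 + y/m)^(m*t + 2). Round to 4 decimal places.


Coupon per period c = face * coupon_rate / m = 3.950000
Periods per year m = 2; per-period yield y/m = 0.023500
Number of cashflows N = 14
Cashflows (t years, CF_t, discount factor 1/(1+y/m)^(m*t), PV):
  t = 0.5000: CF_t = 3.950000, DF = 0.977040, PV = 3.859306
  t = 1.0000: CF_t = 3.950000, DF = 0.954606, PV = 3.770695
  t = 1.5000: CF_t = 3.950000, DF = 0.932688, PV = 3.684118
  t = 2.0000: CF_t = 3.950000, DF = 0.911273, PV = 3.599529
  t = 2.5000: CF_t = 3.950000, DF = 0.890350, PV = 3.516883
  t = 3.0000: CF_t = 3.950000, DF = 0.869907, PV = 3.436133
  t = 3.5000: CF_t = 3.950000, DF = 0.849934, PV = 3.357238
  t = 4.0000: CF_t = 3.950000, DF = 0.830419, PV = 3.280155
  t = 4.5000: CF_t = 3.950000, DF = 0.811352, PV = 3.204841
  t = 5.0000: CF_t = 3.950000, DF = 0.792723, PV = 3.131256
  t = 5.5000: CF_t = 3.950000, DF = 0.774522, PV = 3.059361
  t = 6.0000: CF_t = 3.950000, DF = 0.756739, PV = 2.989117
  t = 6.5000: CF_t = 3.950000, DF = 0.739363, PV = 2.920486
  t = 7.0000: CF_t = 103.950000, DF = 0.722387, PV = 75.092167
Price P = sum_t PV_t = 118.901286
Convexity numerator sum_t t*(t + 1/m) * CF_t / (1+y/m)^(m*t + 2):
  t = 0.5000: term = 1.842059
  t = 1.0000: term = 5.399294
  t = 1.5000: term = 10.550648
  t = 2.0000: term = 17.180667
  t = 2.5000: term = 25.179287
  t = 3.0000: term = 34.441624
  t = 3.5000: term = 44.867772
  t = 4.0000: term = 56.362615
  t = 4.5000: term = 68.835631
  t = 5.0000: term = 82.200721
  t = 5.5000: term = 96.376028
  t = 6.0000: term = 111.283774
  t = 6.5000: term = 126.850092
  t = 7.0000: term = 3763.381495
Convexity = (1/P) * sum = 4444.751706 / 118.901286 = 37.381864

Answer: Convexity = 37.3819


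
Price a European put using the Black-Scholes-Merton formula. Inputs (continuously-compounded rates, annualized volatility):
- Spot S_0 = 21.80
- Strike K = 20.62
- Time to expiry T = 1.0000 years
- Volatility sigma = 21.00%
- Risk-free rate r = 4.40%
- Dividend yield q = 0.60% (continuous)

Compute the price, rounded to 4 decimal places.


Answer: Price = 0.9311

Derivation:
d1 = (ln(S/K) + (r - q + 0.5*sigma^2) * T) / (sigma * sqrt(T)) = 0.55094520
d2 = d1 - sigma * sqrt(T) = 0.34094520
exp(-rT) = 0.95695396; exp(-qT) = 0.99401796
P = K * exp(-rT) * N(-d2) - S_0 * exp(-qT) * N(-d1)
N(-d1) = 0.29083562; N(-d2) = 0.36657242
P = 20.6200 * 0.95695396 * 0.36657242 - 21.8000 * 0.99401796 * 0.29083562 = 0.9311


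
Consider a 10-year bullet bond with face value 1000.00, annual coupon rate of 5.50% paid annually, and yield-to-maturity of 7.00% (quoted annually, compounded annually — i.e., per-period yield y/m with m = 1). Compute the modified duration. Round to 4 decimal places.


Answer: Modified duration = 7.3063

Derivation:
Coupon per period c = face * coupon_rate / m = 55.000000
Periods per year m = 1; per-period yield y/m = 0.070000
Number of cashflows N = 10
Cashflows (t years, CF_t, discount factor 1/(1+y/m)^(m*t), PV):
  t = 1.0000: CF_t = 55.000000, DF = 0.934579, PV = 51.401869
  t = 2.0000: CF_t = 55.000000, DF = 0.873439, PV = 48.039130
  t = 3.0000: CF_t = 55.000000, DF = 0.816298, PV = 44.896383
  t = 4.0000: CF_t = 55.000000, DF = 0.762895, PV = 41.959237
  t = 5.0000: CF_t = 55.000000, DF = 0.712986, PV = 39.214240
  t = 6.0000: CF_t = 55.000000, DF = 0.666342, PV = 36.648822
  t = 7.0000: CF_t = 55.000000, DF = 0.622750, PV = 34.251236
  t = 8.0000: CF_t = 55.000000, DF = 0.582009, PV = 32.010501
  t = 9.0000: CF_t = 55.000000, DF = 0.543934, PV = 29.916356
  t = 10.0000: CF_t = 1055.000000, DF = 0.508349, PV = 536.308503
Price P = sum_t PV_t = 894.646277
First compute Macaulay numerator sum_t t * PV_t:
  t * PV_t at t = 1.0000: 51.401869
  t * PV_t at t = 2.0000: 96.078260
  t * PV_t at t = 3.0000: 134.689150
  t * PV_t at t = 4.0000: 167.836947
  t * PV_t at t = 5.0000: 196.071199
  t * PV_t at t = 6.0000: 219.892934
  t * PV_t at t = 7.0000: 239.758651
  t * PV_t at t = 8.0000: 256.084006
  t * PV_t at t = 9.0000: 269.247203
  t * PV_t at t = 10.0000: 5363.085032
Macaulay duration D = 6994.145250 / 894.646277 = 7.817777
Modified duration = D / (1 + y/m) = 7.817777 / (1 + 0.070000) = 7.306334


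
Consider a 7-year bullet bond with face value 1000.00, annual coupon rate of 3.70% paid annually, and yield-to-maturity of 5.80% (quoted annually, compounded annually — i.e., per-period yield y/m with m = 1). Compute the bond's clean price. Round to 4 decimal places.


Answer: Price = 881.9320

Derivation:
Coupon per period c = face * coupon_rate / m = 37.000000
Periods per year m = 1; per-period yield y/m = 0.058000
Number of cashflows N = 7
Cashflows (t years, CF_t, discount factor 1/(1+y/m)^(m*t), PV):
  t = 1.0000: CF_t = 37.000000, DF = 0.945180, PV = 34.971645
  t = 2.0000: CF_t = 37.000000, DF = 0.893364, PV = 33.054485
  t = 3.0000: CF_t = 37.000000, DF = 0.844390, PV = 31.242424
  t = 4.0000: CF_t = 37.000000, DF = 0.798100, PV = 29.529701
  t = 5.0000: CF_t = 37.000000, DF = 0.754348, PV = 27.910871
  t = 6.0000: CF_t = 37.000000, DF = 0.712994, PV = 26.380785
  t = 7.0000: CF_t = 1037.000000, DF = 0.673908, PV = 698.842136
Price P = sum_t PV_t = 881.932046


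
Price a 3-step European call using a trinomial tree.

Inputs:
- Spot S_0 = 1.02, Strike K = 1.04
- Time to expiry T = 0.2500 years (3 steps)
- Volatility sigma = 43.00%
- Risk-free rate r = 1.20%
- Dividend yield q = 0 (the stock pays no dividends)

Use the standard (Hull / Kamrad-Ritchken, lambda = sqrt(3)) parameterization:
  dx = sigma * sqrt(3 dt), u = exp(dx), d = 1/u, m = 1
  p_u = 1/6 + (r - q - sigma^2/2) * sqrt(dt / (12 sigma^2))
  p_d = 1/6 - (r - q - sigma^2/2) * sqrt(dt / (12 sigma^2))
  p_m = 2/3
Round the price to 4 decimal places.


Answer: Price = V(0,0) = 0.0751

Derivation:
dt = T/N = 0.083333; dx = sigma*sqrt(3*dt) = 0.215000
u = exp(dx) = 1.239862; d = 1/u = 0.806541
p_u = 0.151076, p_m = 0.666667, p_d = 0.182258
Discount per step: exp(-r*dt) = 0.999000
Stock lattice S(k, j) with j the centered position index:
  k=0: S(0,+0) = 1.0200
  k=1: S(1,-1) = 0.8227; S(1,+0) = 1.0200; S(1,+1) = 1.2647
  k=2: S(2,-2) = 0.6635; S(2,-1) = 0.8227; S(2,+0) = 1.0200; S(2,+1) = 1.2647; S(2,+2) = 1.5680
  k=3: S(3,-3) = 0.5352; S(3,-2) = 0.6635; S(3,-1) = 0.8227; S(3,+0) = 1.0200; S(3,+1) = 1.2647; S(3,+2) = 1.5680; S(3,+3) = 1.9441
Terminal payoffs V(N, j) = max(S_T - K, 0):
  V(3,-3) = 0.000000; V(3,-2) = 0.000000; V(3,-1) = 0.000000; V(3,+0) = 0.000000; V(3,+1) = 0.224659; V(3,+2) = 0.528003; V(3,+3) = 0.904107
Backward induction: V(k, j) = exp(-r*dt) * [p_u * V(k+1, j+1) + p_m * V(k+1, j) + p_d * V(k+1, j-1)]
  V(2,-2) = exp(-r*dt) * [p_u*0.000000 + p_m*0.000000 + p_d*0.000000] = 0.000000
  V(2,-1) = exp(-r*dt) * [p_u*0.000000 + p_m*0.000000 + p_d*0.000000] = 0.000000
  V(2,+0) = exp(-r*dt) * [p_u*0.224659 + p_m*0.000000 + p_d*0.000000] = 0.033907
  V(2,+1) = exp(-r*dt) * [p_u*0.528003 + p_m*0.224659 + p_d*0.000000] = 0.229312
  V(2,+2) = exp(-r*dt) * [p_u*0.904107 + p_m*0.528003 + p_d*0.224659] = 0.529007
  V(1,-1) = exp(-r*dt) * [p_u*0.033907 + p_m*0.000000 + p_d*0.000000] = 0.005117
  V(1,+0) = exp(-r*dt) * [p_u*0.229312 + p_m*0.033907 + p_d*0.000000] = 0.057191
  V(1,+1) = exp(-r*dt) * [p_u*0.529007 + p_m*0.229312 + p_d*0.033907] = 0.238735
  V(0,+0) = exp(-r*dt) * [p_u*0.238735 + p_m*0.057191 + p_d*0.005117] = 0.075052


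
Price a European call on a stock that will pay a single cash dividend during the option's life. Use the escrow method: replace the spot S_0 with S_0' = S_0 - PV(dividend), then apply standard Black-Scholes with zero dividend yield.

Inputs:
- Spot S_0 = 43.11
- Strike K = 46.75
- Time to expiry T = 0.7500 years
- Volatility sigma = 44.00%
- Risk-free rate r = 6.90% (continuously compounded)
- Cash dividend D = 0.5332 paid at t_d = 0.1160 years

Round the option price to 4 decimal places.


Answer: Price = 5.7041

Derivation:
PV(D) = D * exp(-r * t_d) = 0.5332 * 0.99202795 = 0.52894930
S_0' = S_0 - PV(D) = 43.1100 - 0.52894930 = 42.58105070
d1 = (ln(S_0'/K) + (r + sigma^2/2)*T) / (sigma*sqrt(T)) = 0.08120977
d2 = d1 - sigma*sqrt(T) = -0.29984141
exp(-rT) = 0.94956623
N(d1) = 0.53236244; N(d2) = 0.38214907
C = S_0' * N(d1) - K * exp(-rT) * N(d2) = 42.58105070 * 0.53236244 - 46.7500 * 0.94956623 * 0.38214907 = 5.7041


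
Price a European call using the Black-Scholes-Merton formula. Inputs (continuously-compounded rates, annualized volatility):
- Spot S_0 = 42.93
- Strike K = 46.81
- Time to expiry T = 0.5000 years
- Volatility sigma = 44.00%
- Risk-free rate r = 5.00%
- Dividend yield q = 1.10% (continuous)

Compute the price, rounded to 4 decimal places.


Answer: Price = 4.1063

Derivation:
d1 = (ln(S/K) + (r - q + 0.5*sigma^2) * T) / (sigma * sqrt(T)) = -0.05986614
d2 = d1 - sigma * sqrt(T) = -0.37099313
exp(-rT) = 0.97530991; exp(-qT) = 0.99451510
C = S_0 * exp(-qT) * N(d1) - K * exp(-rT) * N(d2)
N(d1) = 0.47613112; N(d2) = 0.35532132
C = 42.9300 * 0.99451510 * 0.47613112 - 46.8100 * 0.97530991 * 0.35532132 = 4.1063


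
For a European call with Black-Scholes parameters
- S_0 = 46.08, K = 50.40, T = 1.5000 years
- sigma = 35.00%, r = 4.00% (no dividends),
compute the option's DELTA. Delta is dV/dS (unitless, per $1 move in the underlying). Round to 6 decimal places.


Answer: Delta = 0.557743

Derivation:
d1 = 0.1452497059; d2 = -0.2834109991
phi(d1) = 0.3947560611; exp(-qT) = 1.0000000000; exp(-rT) = 0.9417645336
N(d1) = 0.5577431388
Delta = exp(-qT) * N(d1) = 1.0000000000 * 0.5577431388 = 0.557743


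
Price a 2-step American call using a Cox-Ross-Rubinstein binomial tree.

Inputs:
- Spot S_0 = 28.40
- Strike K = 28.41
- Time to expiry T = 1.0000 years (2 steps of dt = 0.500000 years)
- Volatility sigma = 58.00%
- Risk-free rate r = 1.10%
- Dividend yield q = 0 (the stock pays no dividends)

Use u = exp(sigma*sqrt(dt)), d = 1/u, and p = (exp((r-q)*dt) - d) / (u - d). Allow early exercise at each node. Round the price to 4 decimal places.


dt = T/N = 0.500000
u = exp(sigma*sqrt(dt)) = 1.507002; d = 1/u = 0.663569
p = (exp((r-q)*dt) - d) / (u - d) = 0.405422
Discount per step: exp(-r*dt) = 0.994515
Stock lattice S(k, i) with i counting down-moves:
  k=0: S(0,0) = 28.4000
  k=1: S(1,0) = 42.7988; S(1,1) = 18.8454
  k=2: S(2,0) = 64.4979; S(2,1) = 28.4000; S(2,2) = 12.5052
Terminal payoffs V(N, i) = max(S_T - K, 0):
  V(2,0) = 36.087922; V(2,1) = 0.000000; V(2,2) = 0.000000
Backward induction: V(k, i) = exp(-r*dt) * [p * V(k+1, i) + (1-p) * V(k+1, i+1)]; then take max(V_cont, immediate exercise) for American.
  V(1,0) = exp(-r*dt) * [p*36.087922 + (1-p)*0.000000] = 14.550583; exercise = 14.388843; V(1,0) = max -> 14.550583
  V(1,1) = exp(-r*dt) * [p*0.000000 + (1-p)*0.000000] = 0.000000; exercise = 0.000000; V(1,1) = max -> 0.000000
  V(0,0) = exp(-r*dt) * [p*14.550583 + (1-p)*0.000000] = 5.866768; exercise = 0.000000; V(0,0) = max -> 5.866768

Answer: Price = V(0,0) = 5.8668


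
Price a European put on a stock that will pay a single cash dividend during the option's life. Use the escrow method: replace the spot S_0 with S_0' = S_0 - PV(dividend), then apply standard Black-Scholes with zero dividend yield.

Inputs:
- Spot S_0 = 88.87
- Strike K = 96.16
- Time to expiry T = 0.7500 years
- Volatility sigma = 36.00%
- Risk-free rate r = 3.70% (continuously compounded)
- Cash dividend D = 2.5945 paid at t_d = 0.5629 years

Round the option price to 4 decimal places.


Answer: Price = 15.1021

Derivation:
PV(D) = D * exp(-r * t_d) = 2.5945 * 0.97938809 = 2.54102240
S_0' = S_0 - PV(D) = 88.8700 - 2.54102240 = 86.32897760
d1 = (ln(S_0'/K) + (r + sigma^2/2)*T) / (sigma*sqrt(T)) = -0.10103037
d2 = d1 - sigma*sqrt(T) = -0.41279951
exp(-rT) = 0.97263149
N(-d1) = 0.54023682; N(-d2) = 0.66012325
P = K * exp(-rT) * N(-d2) - S_0' * N(-d1) = 96.1600 * 0.97263149 * 0.66012325 - 86.32897760 * 0.54023682 = 15.1021


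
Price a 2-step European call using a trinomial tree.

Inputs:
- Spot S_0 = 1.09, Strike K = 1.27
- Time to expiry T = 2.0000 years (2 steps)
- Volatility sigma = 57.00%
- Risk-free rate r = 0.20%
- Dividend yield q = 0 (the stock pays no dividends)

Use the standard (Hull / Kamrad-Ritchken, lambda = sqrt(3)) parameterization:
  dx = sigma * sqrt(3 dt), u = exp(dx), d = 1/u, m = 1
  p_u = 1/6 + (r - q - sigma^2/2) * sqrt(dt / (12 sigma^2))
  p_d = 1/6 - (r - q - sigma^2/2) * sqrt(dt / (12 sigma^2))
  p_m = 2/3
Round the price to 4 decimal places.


dt = T/N = 1.000000; dx = sigma*sqrt(3*dt) = 0.987269
u = exp(dx) = 2.683895; d = 1/u = 0.372593
p_u = 0.085407, p_m = 0.666667, p_d = 0.247926
Discount per step: exp(-r*dt) = 0.998002
Stock lattice S(k, j) with j the centered position index:
  k=0: S(0,+0) = 1.0900
  k=1: S(1,-1) = 0.4061; S(1,+0) = 1.0900; S(1,+1) = 2.9254
  k=2: S(2,-2) = 0.1513; S(2,-1) = 0.4061; S(2,+0) = 1.0900; S(2,+1) = 2.9254; S(2,+2) = 7.8516
Terminal payoffs V(N, j) = max(S_T - K, 0):
  V(2,-2) = 0.000000; V(2,-1) = 0.000000; V(2,+0) = 0.000000; V(2,+1) = 1.655445; V(2,+2) = 6.581587
Backward induction: V(k, j) = exp(-r*dt) * [p_u * V(k+1, j+1) + p_m * V(k+1, j) + p_d * V(k+1, j-1)]
  V(1,-1) = exp(-r*dt) * [p_u*0.000000 + p_m*0.000000 + p_d*0.000000] = 0.000000
  V(1,+0) = exp(-r*dt) * [p_u*1.655445 + p_m*0.000000 + p_d*0.000000] = 0.141104
  V(1,+1) = exp(-r*dt) * [p_u*6.581587 + p_m*1.655445 + p_d*0.000000] = 1.662416
  V(0,+0) = exp(-r*dt) * [p_u*1.662416 + p_m*0.141104 + p_d*0.000000] = 0.235580

Answer: Price = V(0,0) = 0.2356


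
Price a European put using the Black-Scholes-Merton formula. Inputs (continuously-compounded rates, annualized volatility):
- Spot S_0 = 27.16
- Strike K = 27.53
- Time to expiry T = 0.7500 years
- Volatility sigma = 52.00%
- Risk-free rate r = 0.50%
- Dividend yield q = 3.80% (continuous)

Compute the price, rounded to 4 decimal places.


Answer: Price = 5.3264

Derivation:
d1 = (ln(S/K) + (r - q + 0.5*sigma^2) * T) / (sigma * sqrt(T)) = 0.14016062
d2 = d1 - sigma * sqrt(T) = -0.31017259
exp(-rT) = 0.99625702; exp(-qT) = 0.97190229
P = K * exp(-rT) * N(-d2) - S_0 * exp(-qT) * N(-d1)
N(-d1) = 0.44426654; N(-d2) = 0.62178514
P = 27.5300 * 0.99625702 * 0.62178514 - 27.1600 * 0.97190229 * 0.44426654 = 5.3264


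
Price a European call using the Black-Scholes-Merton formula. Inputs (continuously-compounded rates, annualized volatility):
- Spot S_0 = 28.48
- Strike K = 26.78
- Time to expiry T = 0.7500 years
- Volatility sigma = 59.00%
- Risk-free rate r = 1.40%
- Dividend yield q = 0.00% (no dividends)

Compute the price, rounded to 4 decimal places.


Answer: Price = 6.5869

Derivation:
d1 = (ln(S/K) + (r - q + 0.5*sigma^2) * T) / (sigma * sqrt(T)) = 0.39648159
d2 = d1 - sigma * sqrt(T) = -0.11447340
exp(-rT) = 0.98955493; exp(-qT) = 1.00000000
C = S_0 * exp(-qT) * N(d1) - K * exp(-rT) * N(d2)
N(d1) = 0.65412511; N(d2) = 0.45443127
C = 28.4800 * 1.00000000 * 0.65412511 - 26.7800 * 0.98955493 * 0.45443127 = 6.5869


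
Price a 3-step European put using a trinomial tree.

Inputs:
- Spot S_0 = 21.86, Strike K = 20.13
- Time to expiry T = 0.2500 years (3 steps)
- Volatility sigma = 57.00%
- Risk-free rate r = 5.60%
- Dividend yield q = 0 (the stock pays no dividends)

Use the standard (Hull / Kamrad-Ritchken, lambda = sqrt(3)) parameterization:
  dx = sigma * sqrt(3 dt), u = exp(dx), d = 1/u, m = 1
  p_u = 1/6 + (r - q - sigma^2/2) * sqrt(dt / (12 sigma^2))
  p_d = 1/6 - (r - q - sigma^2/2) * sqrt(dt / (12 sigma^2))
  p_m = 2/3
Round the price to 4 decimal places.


Answer: Price = V(0,0) = 1.5125

Derivation:
dt = T/N = 0.083333; dx = sigma*sqrt(3*dt) = 0.285000
u = exp(dx) = 1.329762; d = 1/u = 0.752014
p_u = 0.151104, p_m = 0.666667, p_d = 0.182230
Discount per step: exp(-r*dt) = 0.995344
Stock lattice S(k, j) with j the centered position index:
  k=0: S(0,+0) = 21.8600
  k=1: S(1,-1) = 16.4390; S(1,+0) = 21.8600; S(1,+1) = 29.0686
  k=2: S(2,-2) = 12.3624; S(2,-1) = 16.4390; S(2,+0) = 21.8600; S(2,+1) = 29.0686; S(2,+2) = 38.6543
  k=3: S(3,-3) = 9.2967; S(3,-2) = 12.3624; S(3,-1) = 16.4390; S(3,+0) = 21.8600; S(3,+1) = 29.0686; S(3,+2) = 38.6543; S(3,+3) = 51.4010
Terminal payoffs V(N, j) = max(K - S_T, 0):
  V(3,-3) = 10.833309; V(3,-2) = 7.767614; V(3,-1) = 3.690968; V(3,+0) = 0.000000; V(3,+1) = 0.000000; V(3,+2) = 0.000000; V(3,+3) = 0.000000
Backward induction: V(k, j) = exp(-r*dt) * [p_u * V(k+1, j+1) + p_m * V(k+1, j) + p_d * V(k+1, j-1)]
  V(2,-2) = exp(-r*dt) * [p_u*3.690968 + p_m*7.767614 + p_d*10.833309] = 7.674380
  V(2,-1) = exp(-r*dt) * [p_u*0.000000 + p_m*3.690968 + p_d*7.767614] = 3.858088
  V(2,+0) = exp(-r*dt) * [p_u*0.000000 + p_m*0.000000 + p_d*3.690968] = 0.669472
  V(2,+1) = exp(-r*dt) * [p_u*0.000000 + p_m*0.000000 + p_d*0.000000] = 0.000000
  V(2,+2) = exp(-r*dt) * [p_u*0.000000 + p_m*0.000000 + p_d*0.000000] = 0.000000
  V(1,-1) = exp(-r*dt) * [p_u*0.669472 + p_m*3.858088 + p_d*7.674380] = 4.052760
  V(1,+0) = exp(-r*dt) * [p_u*0.000000 + p_m*0.669472 + p_d*3.858088] = 1.144021
  V(1,+1) = exp(-r*dt) * [p_u*0.000000 + p_m*0.000000 + p_d*0.669472] = 0.121430
  V(0,+0) = exp(-r*dt) * [p_u*0.121430 + p_m*1.144021 + p_d*4.052760] = 1.512487


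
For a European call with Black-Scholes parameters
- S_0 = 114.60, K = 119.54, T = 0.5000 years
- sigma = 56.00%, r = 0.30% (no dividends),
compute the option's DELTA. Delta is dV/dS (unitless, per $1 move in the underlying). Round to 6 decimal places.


d1 = 0.0951986973; d2 = -0.3007811001
phi(d1) = 0.3971386046; exp(-qT) = 1.0000000000; exp(-rT) = 0.9985011244
N(d1) = 0.5379214977
Delta = exp(-qT) * N(d1) = 1.0000000000 * 0.5379214977 = 0.537921

Answer: Delta = 0.537921


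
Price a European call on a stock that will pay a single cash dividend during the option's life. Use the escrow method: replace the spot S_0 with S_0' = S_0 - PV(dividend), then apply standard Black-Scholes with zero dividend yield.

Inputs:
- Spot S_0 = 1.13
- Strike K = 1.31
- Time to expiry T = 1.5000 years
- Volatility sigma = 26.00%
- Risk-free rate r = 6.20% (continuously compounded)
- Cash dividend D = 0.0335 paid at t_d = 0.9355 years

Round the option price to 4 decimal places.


Answer: Price = 0.1022

Derivation:
PV(D) = D * exp(-r * t_d) = 0.0335 * 0.94364900 = 0.03161224
S_0' = S_0 - PV(D) = 1.1300 - 0.03161224 = 1.09838776
d1 = (ln(S_0'/K) + (r + sigma^2/2)*T) / (sigma*sqrt(T)) = -0.10201091
d2 = d1 - sigma*sqrt(T) = -0.42044457
exp(-rT) = 0.91119350
N(d1) = 0.45937401; N(d2) = 0.33708036
C = S_0' * N(d1) - K * exp(-rT) * N(d2) = 1.09838776 * 0.45937401 - 1.3100 * 0.91119350 * 0.33708036 = 0.1022


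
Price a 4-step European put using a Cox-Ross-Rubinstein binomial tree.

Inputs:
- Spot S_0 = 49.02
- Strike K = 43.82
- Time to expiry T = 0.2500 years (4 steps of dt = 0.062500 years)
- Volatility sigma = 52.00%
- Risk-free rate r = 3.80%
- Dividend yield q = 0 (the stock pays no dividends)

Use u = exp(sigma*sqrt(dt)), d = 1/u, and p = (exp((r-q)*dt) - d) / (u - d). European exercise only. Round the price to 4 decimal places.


dt = T/N = 0.062500
u = exp(sigma*sqrt(dt)) = 1.138828; d = 1/u = 0.878095
p = (exp((r-q)*dt) - d) / (u - d) = 0.476665
Discount per step: exp(-r*dt) = 0.997628
Stock lattice S(k, i) with i counting down-moves:
  k=0: S(0,0) = 49.0200
  k=1: S(1,0) = 55.8254; S(1,1) = 43.0442
  k=2: S(2,0) = 63.5755; S(2,1) = 49.0200; S(2,2) = 37.7969
  k=3: S(3,0) = 72.4016; S(3,1) = 55.8254; S(3,2) = 43.0442; S(3,3) = 33.1893
  k=4: S(4,0) = 82.4530; S(4,1) = 63.5755; S(4,2) = 49.0200; S(4,3) = 37.7969; S(4,4) = 29.1434
Terminal payoffs V(N, i) = max(K - S_T, 0):
  V(4,0) = 0.000000; V(4,1) = 0.000000; V(4,2) = 0.000000; V(4,3) = 6.023051; V(4,4) = 14.676603
Backward induction: V(k, i) = exp(-r*dt) * [p * V(k+1, i) + (1-p) * V(k+1, i+1)].
  V(3,0) = exp(-r*dt) * [p*0.000000 + (1-p)*0.000000] = 0.000000
  V(3,1) = exp(-r*dt) * [p*0.000000 + (1-p)*0.000000] = 0.000000
  V(3,2) = exp(-r*dt) * [p*0.000000 + (1-p)*6.023051] = 3.144594
  V(3,3) = exp(-r*dt) * [p*6.023051 + (1-p)*14.676603] = 10.526723
  V(2,0) = exp(-r*dt) * [p*0.000000 + (1-p)*0.000000] = 0.000000
  V(2,1) = exp(-r*dt) * [p*0.000000 + (1-p)*3.144594] = 1.641771
  V(2,2) = exp(-r*dt) * [p*3.144594 + (1-p)*10.526723] = 6.991293
  V(1,0) = exp(-r*dt) * [p*0.000000 + (1-p)*1.641771] = 0.857157
  V(1,1) = exp(-r*dt) * [p*1.641771 + (1-p)*6.991293] = 4.430825
  V(0,0) = exp(-r*dt) * [p*0.857157 + (1-p)*4.430825] = 2.720911

Answer: Price = V(0,0) = 2.7209


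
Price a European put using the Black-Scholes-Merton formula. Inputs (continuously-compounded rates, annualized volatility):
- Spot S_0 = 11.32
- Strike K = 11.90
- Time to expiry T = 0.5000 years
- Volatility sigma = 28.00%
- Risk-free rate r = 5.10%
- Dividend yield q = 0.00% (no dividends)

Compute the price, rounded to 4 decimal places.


d1 = (ln(S/K) + (r - q + 0.5*sigma^2) * T) / (sigma * sqrt(T)) = -0.02458372
d2 = d1 - sigma * sqrt(T) = -0.22257361
exp(-rT) = 0.97482238; exp(-qT) = 1.00000000
P = K * exp(-rT) * N(-d2) - S_0 * exp(-qT) * N(-d1)
N(-d1) = 0.50980650; N(-d2) = 0.58806631
P = 11.9000 * 0.97482238 * 0.58806631 - 11.3200 * 1.00000000 * 0.50980650 = 1.0508

Answer: Price = 1.0508


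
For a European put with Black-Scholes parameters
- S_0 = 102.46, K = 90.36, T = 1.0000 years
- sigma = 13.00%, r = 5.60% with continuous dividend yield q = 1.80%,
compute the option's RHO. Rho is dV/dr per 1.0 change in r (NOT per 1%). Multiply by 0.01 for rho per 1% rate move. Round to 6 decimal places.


d1 = 1.3240060532; d2 = 1.1940060532
phi(d1) = 0.1660552777; exp(-qT) = 0.9821610324; exp(-rT) = 0.9455391359
N(-d2) = 0.1162378001
Rho = -K*T*exp(-rT)*N(-d2) = -90.3600 * 1.0000 * 0.9455391359 * 0.1162378001 = -9.931232

Answer: Rho = -9.931232


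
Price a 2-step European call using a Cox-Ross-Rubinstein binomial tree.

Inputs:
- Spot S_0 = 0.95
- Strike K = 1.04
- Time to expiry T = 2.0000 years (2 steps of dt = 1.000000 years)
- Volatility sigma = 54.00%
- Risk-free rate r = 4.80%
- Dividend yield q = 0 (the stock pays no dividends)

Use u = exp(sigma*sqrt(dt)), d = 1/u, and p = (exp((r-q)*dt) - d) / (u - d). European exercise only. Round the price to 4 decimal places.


dt = T/N = 1.000000
u = exp(sigma*sqrt(dt)) = 1.716007; d = 1/u = 0.582748
p = (exp((r-q)*dt) - d) / (u - d) = 0.411576
Discount per step: exp(-r*dt) = 0.953134
Stock lattice S(k, i) with i counting down-moves:
  k=0: S(0,0) = 0.9500
  k=1: S(1,0) = 1.6302; S(1,1) = 0.5536
  k=2: S(2,0) = 2.7974; S(2,1) = 0.9500; S(2,2) = 0.3226
Terminal payoffs V(N, i) = max(S_T - K, 0):
  V(2,0) = 1.757446; V(2,1) = 0.000000; V(2,2) = 0.000000
Backward induction: V(k, i) = exp(-r*dt) * [p * V(k+1, i) + (1-p) * V(k+1, i+1)].
  V(1,0) = exp(-r*dt) * [p*1.757446 + (1-p)*0.000000] = 0.689424
  V(1,1) = exp(-r*dt) * [p*0.000000 + (1-p)*0.000000] = 0.000000
  V(0,0) = exp(-r*dt) * [p*0.689424 + (1-p)*0.000000] = 0.270452

Answer: Price = V(0,0) = 0.2705


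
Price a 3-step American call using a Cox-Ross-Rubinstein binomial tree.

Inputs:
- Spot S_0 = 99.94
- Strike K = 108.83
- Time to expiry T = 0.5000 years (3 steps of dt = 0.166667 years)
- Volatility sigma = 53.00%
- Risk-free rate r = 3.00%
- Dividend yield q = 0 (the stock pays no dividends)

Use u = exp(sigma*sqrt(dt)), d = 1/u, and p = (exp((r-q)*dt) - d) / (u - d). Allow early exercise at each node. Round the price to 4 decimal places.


Answer: Price = V(0,0) = 12.9019

Derivation:
dt = T/N = 0.166667
u = exp(sigma*sqrt(dt)) = 1.241564; d = 1/u = 0.805436
p = (exp((r-q)*dt) - d) / (u - d) = 0.457610
Discount per step: exp(-r*dt) = 0.995012
Stock lattice S(k, i) with i counting down-moves:
  k=0: S(0,0) = 99.9400
  k=1: S(1,0) = 124.0819; S(1,1) = 80.4953
  k=2: S(2,0) = 154.0555; S(2,1) = 99.9400; S(2,2) = 64.8338
  k=3: S(3,0) = 191.2698; S(3,1) = 124.0819; S(3,2) = 80.4953; S(3,3) = 52.2195
Terminal payoffs V(N, i) = max(S_T - K, 0):
  V(3,0) = 82.439760; V(3,1) = 15.251871; V(3,2) = 0.000000; V(3,3) = 0.000000
Backward induction: V(k, i) = exp(-r*dt) * [p * V(k+1, i) + (1-p) * V(k+1, i+1)]; then take max(V_cont, immediate exercise) for American.
  V(2,0) = exp(-r*dt) * [p*82.439760 + (1-p)*15.251871] = 45.768333; exercise = 45.225541; V(2,0) = max -> 45.768333
  V(2,1) = exp(-r*dt) * [p*15.251871 + (1-p)*0.000000] = 6.944605; exercise = 0.000000; V(2,1) = max -> 6.944605
  V(2,2) = exp(-r*dt) * [p*0.000000 + (1-p)*0.000000] = 0.000000; exercise = 0.000000; V(2,2) = max -> 0.000000
  V(1,0) = exp(-r*dt) * [p*45.768333 + (1-p)*6.944605] = 24.587501; exercise = 15.251871; V(1,0) = max -> 24.587501
  V(1,1) = exp(-r*dt) * [p*6.944605 + (1-p)*0.000000] = 3.162073; exercise = 0.000000; V(1,1) = max -> 3.162073
  V(0,0) = exp(-r*dt) * [p*24.587501 + (1-p)*3.162073] = 12.901901; exercise = 0.000000; V(0,0) = max -> 12.901901


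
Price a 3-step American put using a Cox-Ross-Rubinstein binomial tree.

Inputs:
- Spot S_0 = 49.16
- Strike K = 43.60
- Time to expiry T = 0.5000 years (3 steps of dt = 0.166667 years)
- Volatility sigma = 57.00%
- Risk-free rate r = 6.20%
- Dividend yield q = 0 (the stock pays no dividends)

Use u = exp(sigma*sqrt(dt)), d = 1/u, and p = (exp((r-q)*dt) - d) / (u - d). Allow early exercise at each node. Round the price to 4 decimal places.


Answer: Price = V(0,0) = 4.7812

Derivation:
dt = T/N = 0.166667
u = exp(sigma*sqrt(dt)) = 1.262005; d = 1/u = 0.792390
p = (exp((r-q)*dt) - d) / (u - d) = 0.464204
Discount per step: exp(-r*dt) = 0.989720
Stock lattice S(k, i) with i counting down-moves:
  k=0: S(0,0) = 49.1600
  k=1: S(1,0) = 62.0402; S(1,1) = 38.9539
  k=2: S(2,0) = 78.2950; S(2,1) = 49.1600; S(2,2) = 30.8667
  k=3: S(3,0) = 98.8086; S(3,1) = 62.0402; S(3,2) = 38.9539; S(3,3) = 24.4584
Terminal payoffs V(N, i) = max(K - S_T, 0):
  V(3,0) = 0.000000; V(3,1) = 0.000000; V(3,2) = 4.646105; V(3,3) = 19.141551
Backward induction: V(k, i) = exp(-r*dt) * [p * V(k+1, i) + (1-p) * V(k+1, i+1)]; then take max(V_cont, immediate exercise) for American.
  V(2,0) = exp(-r*dt) * [p*0.000000 + (1-p)*0.000000] = 0.000000; exercise = 0.000000; V(2,0) = max -> 0.000000
  V(2,1) = exp(-r*dt) * [p*0.000000 + (1-p)*4.646105] = 2.463775; exercise = 0.000000; V(2,1) = max -> 2.463775
  V(2,2) = exp(-r*dt) * [p*4.646105 + (1-p)*19.141551] = 12.285108; exercise = 12.733322; V(2,2) = max -> 12.733322
  V(1,0) = exp(-r*dt) * [p*0.000000 + (1-p)*2.463775] = 1.306511; exercise = 0.000000; V(1,0) = max -> 1.306511
  V(1,1) = exp(-r*dt) * [p*2.463775 + (1-p)*12.733322] = 7.884267; exercise = 4.646105; V(1,1) = max -> 7.884267
  V(0,0) = exp(-r*dt) * [p*1.306511 + (1-p)*7.884267] = 4.781187; exercise = 0.000000; V(0,0) = max -> 4.781187


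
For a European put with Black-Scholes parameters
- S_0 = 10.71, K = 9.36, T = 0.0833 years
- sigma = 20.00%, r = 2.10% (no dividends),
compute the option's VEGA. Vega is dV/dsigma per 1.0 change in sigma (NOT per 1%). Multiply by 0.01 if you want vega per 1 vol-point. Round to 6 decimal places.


d1 = 2.3932704151; d2 = 2.3355469363
phi(d1) = 0.0227586457; exp(-qT) = 1.0000000000; exp(-rT) = 0.9982522291
Vega = S * exp(-qT) * phi(d1) * sqrt(T) = 10.7100 * 1.0000000000 * 0.0227586457 * 0.2886173938 = 0.070349

Answer: Vega = 0.070349


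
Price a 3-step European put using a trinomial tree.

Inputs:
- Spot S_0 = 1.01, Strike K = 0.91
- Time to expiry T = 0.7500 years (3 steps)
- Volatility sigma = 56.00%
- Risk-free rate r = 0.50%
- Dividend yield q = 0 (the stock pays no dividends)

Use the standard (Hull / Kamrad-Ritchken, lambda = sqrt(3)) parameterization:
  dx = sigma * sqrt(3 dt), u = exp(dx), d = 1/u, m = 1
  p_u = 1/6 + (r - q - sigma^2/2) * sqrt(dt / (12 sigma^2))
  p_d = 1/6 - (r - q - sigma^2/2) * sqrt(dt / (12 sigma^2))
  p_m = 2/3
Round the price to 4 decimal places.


Answer: Price = V(0,0) = 0.1337

Derivation:
dt = T/N = 0.250000; dx = sigma*sqrt(3*dt) = 0.484974
u = exp(dx) = 1.624133; d = 1/u = 0.615713
p_u = 0.127541, p_m = 0.666667, p_d = 0.205792
Discount per step: exp(-r*dt) = 0.998751
Stock lattice S(k, j) with j the centered position index:
  k=0: S(0,+0) = 1.0100
  k=1: S(1,-1) = 0.6219; S(1,+0) = 1.0100; S(1,+1) = 1.6404
  k=2: S(2,-2) = 0.3829; S(2,-1) = 0.6219; S(2,+0) = 1.0100; S(2,+1) = 1.6404; S(2,+2) = 2.6642
  k=3: S(3,-3) = 0.2358; S(3,-2) = 0.3829; S(3,-1) = 0.6219; S(3,+0) = 1.0100; S(3,+1) = 1.6404; S(3,+2) = 2.6642; S(3,+3) = 4.3270
Terminal payoffs V(N, j) = max(K - S_T, 0):
  V(3,-3) = 0.674247; V(3,-2) = 0.527106; V(3,-1) = 0.288130; V(3,+0) = 0.000000; V(3,+1) = 0.000000; V(3,+2) = 0.000000; V(3,+3) = 0.000000
Backward induction: V(k, j) = exp(-r*dt) * [p_u * V(k+1, j+1) + p_m * V(k+1, j) + p_d * V(k+1, j-1)]
  V(2,-2) = exp(-r*dt) * [p_u*0.288130 + p_m*0.527106 + p_d*0.674247] = 0.526249
  V(2,-1) = exp(-r*dt) * [p_u*0.000000 + p_m*0.288130 + p_d*0.527106] = 0.300186
  V(2,+0) = exp(-r*dt) * [p_u*0.000000 + p_m*0.000000 + p_d*0.288130] = 0.059221
  V(2,+1) = exp(-r*dt) * [p_u*0.000000 + p_m*0.000000 + p_d*0.000000] = 0.000000
  V(2,+2) = exp(-r*dt) * [p_u*0.000000 + p_m*0.000000 + p_d*0.000000] = 0.000000
  V(1,-1) = exp(-r*dt) * [p_u*0.059221 + p_m*0.300186 + p_d*0.526249] = 0.315580
  V(1,+0) = exp(-r*dt) * [p_u*0.000000 + p_m*0.059221 + p_d*0.300186] = 0.101130
  V(1,+1) = exp(-r*dt) * [p_u*0.000000 + p_m*0.000000 + p_d*0.059221] = 0.012172
  V(0,+0) = exp(-r*dt) * [p_u*0.012172 + p_m*0.101130 + p_d*0.315580] = 0.133749


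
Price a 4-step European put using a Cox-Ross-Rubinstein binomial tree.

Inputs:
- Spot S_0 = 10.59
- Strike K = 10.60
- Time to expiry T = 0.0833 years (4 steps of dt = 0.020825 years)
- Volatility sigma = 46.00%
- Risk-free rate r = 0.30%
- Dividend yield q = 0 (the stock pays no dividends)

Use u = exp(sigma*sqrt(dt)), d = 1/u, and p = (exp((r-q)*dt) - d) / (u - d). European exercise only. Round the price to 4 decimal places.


Answer: Price = V(0,0) = 0.5326

Derivation:
dt = T/N = 0.020825
u = exp(sigma*sqrt(dt)) = 1.068635; d = 1/u = 0.935773
p = (exp((r-q)*dt) - d) / (u - d) = 0.483881
Discount per step: exp(-r*dt) = 0.999938
Stock lattice S(k, i) with i counting down-moves:
  k=0: S(0,0) = 10.5900
  k=1: S(1,0) = 11.3168; S(1,1) = 9.9098
  k=2: S(2,0) = 12.0936; S(2,1) = 10.5900; S(2,2) = 9.2734
  k=3: S(3,0) = 12.9236; S(3,1) = 11.3168; S(3,2) = 9.9098; S(3,3) = 8.6778
  k=4: S(4,0) = 13.8106; S(4,1) = 12.0936; S(4,2) = 10.5900; S(4,3) = 9.2734; S(4,4) = 8.1204
Terminal payoffs V(N, i) = max(K - S_T, 0):
  V(4,0) = 0.000000; V(4,1) = 0.000000; V(4,2) = 0.010000; V(4,3) = 1.326636; V(4,4) = 2.479578
Backward induction: V(k, i) = exp(-r*dt) * [p * V(k+1, i) + (1-p) * V(k+1, i+1)].
  V(3,0) = exp(-r*dt) * [p*0.000000 + (1-p)*0.000000] = 0.000000
  V(3,1) = exp(-r*dt) * [p*0.000000 + (1-p)*0.010000] = 0.005161
  V(3,2) = exp(-r*dt) * [p*0.010000 + (1-p)*1.326636] = 0.689498
  V(3,3) = exp(-r*dt) * [p*1.326636 + (1-p)*2.479578] = 1.921571
  V(2,0) = exp(-r*dt) * [p*0.000000 + (1-p)*0.005161] = 0.002663
  V(2,1) = exp(-r*dt) * [p*0.005161 + (1-p)*0.689498] = 0.358338
  V(2,2) = exp(-r*dt) * [p*0.689498 + (1-p)*1.921571] = 1.325312
  V(1,0) = exp(-r*dt) * [p*0.002663 + (1-p)*0.358338] = 0.186222
  V(1,1) = exp(-r*dt) * [p*0.358338 + (1-p)*1.325312] = 0.857358
  V(0,0) = exp(-r*dt) * [p*0.186222 + (1-p)*0.857358] = 0.532575


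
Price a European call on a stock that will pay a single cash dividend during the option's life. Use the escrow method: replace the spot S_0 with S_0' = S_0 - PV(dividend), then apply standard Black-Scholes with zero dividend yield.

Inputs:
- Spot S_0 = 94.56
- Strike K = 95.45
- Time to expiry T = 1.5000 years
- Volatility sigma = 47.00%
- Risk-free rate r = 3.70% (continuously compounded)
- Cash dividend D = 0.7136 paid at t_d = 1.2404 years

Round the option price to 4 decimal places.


Answer: Price = 22.6960

Derivation:
PV(D) = D * exp(-r * t_d) = 0.7136 * 0.95514244 = 0.68158964
S_0' = S_0 - PV(D) = 94.5600 - 0.68158964 = 93.87841036
d1 = (ln(S_0'/K) + (r + sigma^2/2)*T) / (sigma*sqrt(T)) = 0.35538950
d2 = d1 - sigma*sqrt(T) = -0.22024059
exp(-rT) = 0.94601202
N(d1) = 0.63885109; N(d2) = 0.41284189
C = S_0' * N(d1) - K * exp(-rT) * N(d2) = 93.87841036 * 0.63885109 - 95.4500 * 0.94601202 * 0.41284189 = 22.6960


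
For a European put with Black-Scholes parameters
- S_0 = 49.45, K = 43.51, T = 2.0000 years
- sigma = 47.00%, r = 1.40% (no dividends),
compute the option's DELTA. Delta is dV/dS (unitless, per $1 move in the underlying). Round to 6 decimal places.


Answer: Delta = -0.285358

Derivation:
d1 = 0.5669962224; d2 = -0.0976841519
phi(d1) = 0.3397039108; exp(-qT) = 1.0000000000; exp(-rT) = 0.9723883668
N(-d1) = 0.2853583741
Delta = -exp(-qT) * N(-d1) = -1.0000000000 * 0.2853583741 = -0.285358


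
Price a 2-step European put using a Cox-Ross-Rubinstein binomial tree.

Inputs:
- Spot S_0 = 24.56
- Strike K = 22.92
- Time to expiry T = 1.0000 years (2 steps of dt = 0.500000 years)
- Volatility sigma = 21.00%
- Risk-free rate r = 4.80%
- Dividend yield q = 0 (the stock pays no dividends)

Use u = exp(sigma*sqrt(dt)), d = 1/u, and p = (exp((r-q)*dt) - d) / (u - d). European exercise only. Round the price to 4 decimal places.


Answer: Price = V(0,0) = 0.9239

Derivation:
dt = T/N = 0.500000
u = exp(sigma*sqrt(dt)) = 1.160084; d = 1/u = 0.862007
p = (exp((r-q)*dt) - d) / (u - d) = 0.544435
Discount per step: exp(-r*dt) = 0.976286
Stock lattice S(k, i) with i counting down-moves:
  k=0: S(0,0) = 24.5600
  k=1: S(1,0) = 28.4917; S(1,1) = 21.1709
  k=2: S(2,0) = 33.0527; S(2,1) = 24.5600; S(2,2) = 18.2494
Terminal payoffs V(N, i) = max(K - S_T, 0):
  V(2,0) = 0.000000; V(2,1) = 0.000000; V(2,2) = 4.670563
Backward induction: V(k, i) = exp(-r*dt) * [p * V(k+1, i) + (1-p) * V(k+1, i+1)].
  V(1,0) = exp(-r*dt) * [p*0.000000 + (1-p)*0.000000] = 0.000000
  V(1,1) = exp(-r*dt) * [p*0.000000 + (1-p)*4.670563] = 2.077287
  V(0,0) = exp(-r*dt) * [p*0.000000 + (1-p)*2.077287] = 0.923898


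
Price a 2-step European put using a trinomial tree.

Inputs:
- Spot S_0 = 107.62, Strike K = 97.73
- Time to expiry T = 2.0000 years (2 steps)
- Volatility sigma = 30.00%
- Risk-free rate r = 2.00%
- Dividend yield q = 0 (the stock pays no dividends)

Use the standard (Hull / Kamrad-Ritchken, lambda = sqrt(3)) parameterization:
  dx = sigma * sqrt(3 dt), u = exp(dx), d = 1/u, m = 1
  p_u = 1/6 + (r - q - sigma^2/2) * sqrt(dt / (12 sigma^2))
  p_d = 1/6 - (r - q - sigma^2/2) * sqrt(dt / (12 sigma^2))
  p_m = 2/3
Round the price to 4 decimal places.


dt = T/N = 1.000000; dx = sigma*sqrt(3*dt) = 0.519615
u = exp(dx) = 1.681381; d = 1/u = 0.594749
p_u = 0.142610, p_m = 0.666667, p_d = 0.190723
Discount per step: exp(-r*dt) = 0.980199
Stock lattice S(k, j) with j the centered position index:
  k=0: S(0,+0) = 107.6200
  k=1: S(1,-1) = 64.0069; S(1,+0) = 107.6200; S(1,+1) = 180.9502
  k=2: S(2,-2) = 38.0681; S(2,-1) = 64.0069; S(2,+0) = 107.6200; S(2,+1) = 180.9502; S(2,+2) = 304.2461
Terminal payoffs V(N, j) = max(K - S_T, 0):
  V(2,-2) = 59.661924; V(2,-1) = 33.723076; V(2,+0) = 0.000000; V(2,+1) = 0.000000; V(2,+2) = 0.000000
Backward induction: V(k, j) = exp(-r*dt) * [p_u * V(k+1, j+1) + p_m * V(k+1, j) + p_d * V(k+1, j-1)]
  V(1,-1) = exp(-r*dt) * [p_u*0.000000 + p_m*33.723076 + p_d*59.661924] = 33.190456
  V(1,+0) = exp(-r*dt) * [p_u*0.000000 + p_m*0.000000 + p_d*33.723076] = 6.304406
  V(1,+1) = exp(-r*dt) * [p_u*0.000000 + p_m*0.000000 + p_d*0.000000] = 0.000000
  V(0,+0) = exp(-r*dt) * [p_u*0.000000 + p_m*6.304406 + p_d*33.190456] = 10.324549

Answer: Price = V(0,0) = 10.3245


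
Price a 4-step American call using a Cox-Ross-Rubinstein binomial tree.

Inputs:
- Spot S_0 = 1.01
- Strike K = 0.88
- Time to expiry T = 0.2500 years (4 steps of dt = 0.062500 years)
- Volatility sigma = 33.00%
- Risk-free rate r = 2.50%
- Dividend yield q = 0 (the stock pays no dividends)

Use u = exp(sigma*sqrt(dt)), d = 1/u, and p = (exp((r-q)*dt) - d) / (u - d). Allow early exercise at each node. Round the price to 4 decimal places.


dt = T/N = 0.062500
u = exp(sigma*sqrt(dt)) = 1.085999; d = 1/u = 0.920811
p = (exp((r-q)*dt) - d) / (u - d) = 0.488853
Discount per step: exp(-r*dt) = 0.998439
Stock lattice S(k, i) with i counting down-moves:
  k=0: S(0,0) = 1.0100
  k=1: S(1,0) = 1.0969; S(1,1) = 0.9300
  k=2: S(2,0) = 1.1912; S(2,1) = 1.0100; S(2,2) = 0.8564
  k=3: S(3,0) = 1.2936; S(3,1) = 1.0969; S(3,2) = 0.9300; S(3,3) = 0.7886
  k=4: S(4,0) = 1.4049; S(4,1) = 1.1912; S(4,2) = 1.0100; S(4,3) = 0.8564; S(4,4) = 0.7261
Terminal payoffs V(N, i) = max(S_T - K, 0):
  V(4,0) = 0.524878; V(4,1) = 0.311187; V(4,2) = 0.130000; V(4,3) = 0.000000; V(4,4) = 0.000000
Backward induction: V(k, i) = exp(-r*dt) * [p * V(k+1, i) + (1-p) * V(k+1, i+1)]; then take max(V_cont, immediate exercise) for American.
  V(3,0) = exp(-r*dt) * [p*0.524878 + (1-p)*0.311187] = 0.415001; exercise = 0.413628; V(3,0) = max -> 0.415001
  V(3,1) = exp(-r*dt) * [p*0.311187 + (1-p)*0.130000] = 0.218233; exercise = 0.216859; V(3,1) = max -> 0.218233
  V(3,2) = exp(-r*dt) * [p*0.130000 + (1-p)*0.000000] = 0.063452; exercise = 0.050020; V(3,2) = max -> 0.063452
  V(3,3) = exp(-r*dt) * [p*0.000000 + (1-p)*0.000000] = 0.000000; exercise = 0.000000; V(3,3) = max -> 0.000000
  V(2,0) = exp(-r*dt) * [p*0.415001 + (1-p)*0.218233] = 0.313933; exercise = 0.311187; V(2,0) = max -> 0.313933
  V(2,1) = exp(-r*dt) * [p*0.218233 + (1-p)*0.063452] = 0.138900; exercise = 0.130000; V(2,1) = max -> 0.138900
  V(2,2) = exp(-r*dt) * [p*0.063452 + (1-p)*0.000000] = 0.030970; exercise = 0.000000; V(2,2) = max -> 0.030970
  V(1,0) = exp(-r*dt) * [p*0.313933 + (1-p)*0.138900] = 0.224115; exercise = 0.216859; V(1,0) = max -> 0.224115
  V(1,1) = exp(-r*dt) * [p*0.138900 + (1-p)*0.030970] = 0.083601; exercise = 0.050020; V(1,1) = max -> 0.083601
  V(0,0) = exp(-r*dt) * [p*0.224115 + (1-p)*0.083601] = 0.152054; exercise = 0.130000; V(0,0) = max -> 0.152054

Answer: Price = V(0,0) = 0.1521


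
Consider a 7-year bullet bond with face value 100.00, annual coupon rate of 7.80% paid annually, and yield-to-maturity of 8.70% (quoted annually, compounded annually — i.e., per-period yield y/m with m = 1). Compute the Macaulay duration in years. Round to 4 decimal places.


Coupon per period c = face * coupon_rate / m = 7.800000
Periods per year m = 1; per-period yield y/m = 0.087000
Number of cashflows N = 7
Cashflows (t years, CF_t, discount factor 1/(1+y/m)^(m*t), PV):
  t = 1.0000: CF_t = 7.800000, DF = 0.919963, PV = 7.175713
  t = 2.0000: CF_t = 7.800000, DF = 0.846332, PV = 6.601392
  t = 3.0000: CF_t = 7.800000, DF = 0.778595, PV = 6.073038
  t = 4.0000: CF_t = 7.800000, DF = 0.716278, PV = 5.586971
  t = 5.0000: CF_t = 7.800000, DF = 0.658950, PV = 5.139808
  t = 6.0000: CF_t = 7.800000, DF = 0.606209, PV = 4.728434
  t = 7.0000: CF_t = 107.800000, DF = 0.557690, PV = 60.119028
Price P = sum_t PV_t = 95.424384
Macaulay numerator sum_t t * PV_t:
  t * PV_t at t = 1.0000: 7.175713
  t * PV_t at t = 2.0000: 13.202784
  t * PV_t at t = 3.0000: 18.219113
  t * PV_t at t = 4.0000: 22.347884
  t * PV_t at t = 5.0000: 25.699039
  t * PV_t at t = 6.0000: 28.370604
  t * PV_t at t = 7.0000: 420.833198
Macaulay duration D = (sum_t t * PV_t) / P = 535.848336 / 95.424384 = 5.615424

Answer: Macaulay duration = 5.6154 years


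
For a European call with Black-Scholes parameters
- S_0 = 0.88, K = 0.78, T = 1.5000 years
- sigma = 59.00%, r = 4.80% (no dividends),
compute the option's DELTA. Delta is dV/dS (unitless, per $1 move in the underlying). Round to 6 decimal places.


Answer: Delta = 0.734957

Derivation:
d1 = 0.6278761666; d2 = -0.0947233075
phi(d1) = 0.3275702400; exp(-qT) = 1.0000000000; exp(-rT) = 0.9305308958
N(d1) = 0.7349574674
Delta = exp(-qT) * N(d1) = 1.0000000000 * 0.7349574674 = 0.734957


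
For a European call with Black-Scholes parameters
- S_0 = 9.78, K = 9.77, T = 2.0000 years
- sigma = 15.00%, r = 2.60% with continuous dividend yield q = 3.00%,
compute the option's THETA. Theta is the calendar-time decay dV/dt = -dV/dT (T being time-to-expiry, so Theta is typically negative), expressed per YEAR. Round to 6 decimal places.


d1 = 0.0731762086; d2 = -0.1389558258
phi(d1) = 0.3978755894; exp(-qT) = 0.9417645336; exp(-rT) = 0.9493288668
Theta = -S*exp(-qT)*phi(d1)*sigma/(2*sqrt(T)) - r*K*exp(-rT)*N(d2) + q*S*exp(-qT)*N(d1)
N(d1) = 0.5291670508; N(d2) = 0.4447425281; sqrt(T) = 1.4142135624
Term 1 = -9.7800 * 0.9417645336 * 0.3978755894 * 0.1500 / (2 * 1.4142135624) = -0.1943456151
Term 2 = -0.0260 * 9.7700 * 0.9493288668 * 0.4447425281 = -0.1072490019
Term 3 = 0.0300 * 9.7800 * 0.9417645336 * 0.5291670508 = 0.1462161132
Theta = -0.1943456151 + (-0.1072490019) + (0.1462161132) = -0.155379

Answer: Theta = -0.155379
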